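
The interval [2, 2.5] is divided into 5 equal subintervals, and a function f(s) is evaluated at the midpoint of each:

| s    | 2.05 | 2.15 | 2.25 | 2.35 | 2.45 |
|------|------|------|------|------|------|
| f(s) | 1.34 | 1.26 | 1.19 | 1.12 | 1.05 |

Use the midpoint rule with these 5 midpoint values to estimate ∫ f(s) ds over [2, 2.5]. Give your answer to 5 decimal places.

0.59600

h = 0.1, n = 5.
h·[y(m₁) + y(m₂) + y(m₃) + y(m₄) + y(m₅)] = 0.1·(5.96) = 0.59600.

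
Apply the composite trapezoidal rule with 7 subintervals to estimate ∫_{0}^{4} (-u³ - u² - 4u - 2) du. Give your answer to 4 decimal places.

h = (4 − 0)/7 = 0.571429.
Nodes u₀,…,u₇ = 0, 0.571429, 1.142857, 1.714286, 2.285714, 2.857143, 3.428571, 4.
f(u) = -u³ - u² - 4u - 2: f₀=-2, f₁=-4.798834, f₂=-9.370262, f₃=-16.833819, f₄=-28.309038, f₅=-44.915452, f₆=-67.772595, f₇=-98.
(h/2)·[f₀ + 2f₁ + 2f₂ + 2f₃ + 2f₄ + 2f₅ + 2f₆ + f₇] = 0.285714·(-444) = -126.8571.

-126.8571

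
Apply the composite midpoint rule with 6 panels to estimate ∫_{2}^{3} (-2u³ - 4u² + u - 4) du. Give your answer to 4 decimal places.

-59.2894

h = (3 − 2)/6 = 0.166667.
Midpoints m₁,…,m₆ = 2.083333, 2.25, 2.416667, 2.583333, 2.75, 2.916667.
f(m₁)=-37.362269, f(m₂)=-44.78125, f(m₃)=-53.172454, f(m₄)=-62.591435, f(m₅)=-73.09375, f(m₆)=-84.734954.
h·[f(m₁) + f(m₂) + f(m₃) + f(m₄) + f(m₅) + f(m₆)] = 0.166667·(-355.736111) = -59.2894.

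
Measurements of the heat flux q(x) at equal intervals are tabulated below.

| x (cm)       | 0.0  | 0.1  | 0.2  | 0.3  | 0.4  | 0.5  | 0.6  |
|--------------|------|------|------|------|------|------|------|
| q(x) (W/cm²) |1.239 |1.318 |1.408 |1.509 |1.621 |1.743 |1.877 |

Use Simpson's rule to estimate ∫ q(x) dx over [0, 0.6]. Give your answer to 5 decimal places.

0.91513

h = 0.1, n = 6.
(h/3)·[y₀ + 4y₁ + 2y₂ + 4y₃ + 2y₄ + 4y₅ + y₆] = 0.033333·(27.454) = 0.91513.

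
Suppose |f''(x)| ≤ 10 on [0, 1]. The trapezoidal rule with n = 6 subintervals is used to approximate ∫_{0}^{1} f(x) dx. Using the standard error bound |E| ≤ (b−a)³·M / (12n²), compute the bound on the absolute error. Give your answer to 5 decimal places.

|E| ≤ (1)³·10 / (12·6²) = 10/432 = 0.02315.

0.02315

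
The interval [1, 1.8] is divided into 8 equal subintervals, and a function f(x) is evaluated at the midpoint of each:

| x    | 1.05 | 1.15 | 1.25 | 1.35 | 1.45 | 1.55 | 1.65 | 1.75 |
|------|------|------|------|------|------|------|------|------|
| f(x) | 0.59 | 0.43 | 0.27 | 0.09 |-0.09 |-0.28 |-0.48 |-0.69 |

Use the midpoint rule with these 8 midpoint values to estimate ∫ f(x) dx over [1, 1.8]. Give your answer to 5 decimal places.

h = 0.1, n = 8.
h·[y(m₁) + y(m₂) + y(m₃) + y(m₄) + y(m₅) + y(m₆) + y(m₇) + y(m₈)] = 0.1·(-0.16) = -0.01600.

-0.01600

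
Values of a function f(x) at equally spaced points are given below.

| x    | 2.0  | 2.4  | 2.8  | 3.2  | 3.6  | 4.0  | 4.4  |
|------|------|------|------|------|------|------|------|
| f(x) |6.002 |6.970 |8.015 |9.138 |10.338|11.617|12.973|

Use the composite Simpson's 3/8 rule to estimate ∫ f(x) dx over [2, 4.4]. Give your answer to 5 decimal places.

22.21065

h = 0.4, n = 6.
(3h/8)·[y₀ + 3y₁ + 3y₂ + 2y₃ + 3y₄ + 3y₅ + y₆] = 0.15·(148.071) = 22.21065.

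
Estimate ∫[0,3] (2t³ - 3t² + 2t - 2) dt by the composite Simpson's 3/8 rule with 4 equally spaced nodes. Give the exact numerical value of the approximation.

16.5

h = (3 − 0)/3 = 1.
Nodes t₀,…,t₃ = 0, 1, 2, 3.
f(t) = 2t³ - 3t² + 2t - 2: f₀=-2, f₁=-1, f₂=6, f₃=31.
(3h/8)·[f₀ + 3f₁ + 3f₂ + f₃] = 0.375·(44) = 16.5.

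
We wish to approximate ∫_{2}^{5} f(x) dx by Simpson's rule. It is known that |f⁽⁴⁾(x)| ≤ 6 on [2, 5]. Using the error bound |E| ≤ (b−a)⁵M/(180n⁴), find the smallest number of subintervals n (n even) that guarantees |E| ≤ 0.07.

4

Need 1458/(180n⁴) ≤ 0.07.
n⁴ ≥ 1458/(180·0.07) = 115.714 ⇒ n ≥ 3.2798, so the smallest even n is 4. (n must be even for Simpson's rule.)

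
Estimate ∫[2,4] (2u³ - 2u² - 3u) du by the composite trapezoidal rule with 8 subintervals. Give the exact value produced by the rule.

65

h = (4 − 2)/8 = 0.25.
Nodes u₀,…,u₈ = 2, 2.25, 2.5, 2.75, 3, 3.25, 3.5, 3.75, 4.
f(u) = 2u³ - 2u² - 3u: f₀=2, f₁=5.90625, f₂=11.25, f₃=18.21875, f₄=27, f₅=37.78125, f₆=50.75, f₇=66.09375, f₈=84.
(h/2)·[f₀ + 2f₁ + 2f₂ + 2f₃ + 2f₄ + 2f₅ + 2f₆ + 2f₇ + f₈] = 0.125·(520) = 65.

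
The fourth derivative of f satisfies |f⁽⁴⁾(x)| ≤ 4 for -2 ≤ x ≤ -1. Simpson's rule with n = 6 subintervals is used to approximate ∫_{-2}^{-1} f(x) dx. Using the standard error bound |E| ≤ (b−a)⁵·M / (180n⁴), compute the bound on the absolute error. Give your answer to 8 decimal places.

|E| ≤ (1)⁵·4 / (180·6⁴) = 4/233280 = 0.00001715.

0.00001715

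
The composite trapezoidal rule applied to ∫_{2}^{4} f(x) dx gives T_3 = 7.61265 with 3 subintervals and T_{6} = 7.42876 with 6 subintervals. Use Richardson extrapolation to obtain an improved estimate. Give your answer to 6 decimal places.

7.367463

R = (4·T_{6} − T_3) / 3 = (4·7.42876 − 7.61265)/3 = (22.10239)/3 = 7.367463.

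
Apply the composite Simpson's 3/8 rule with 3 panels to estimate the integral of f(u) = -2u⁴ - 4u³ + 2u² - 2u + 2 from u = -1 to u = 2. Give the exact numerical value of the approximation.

-21

h = (2 − (-1))/3 = 1.
Nodes u₀,…,u₃ = -1, 0, 1, 2.
f(u) = -2u⁴ - 4u³ + 2u² - 2u + 2: f₀=8, f₁=2, f₂=-4, f₃=-58.
(3h/8)·[f₀ + 3f₁ + 3f₂ + f₃] = 0.375·(-56) = -21.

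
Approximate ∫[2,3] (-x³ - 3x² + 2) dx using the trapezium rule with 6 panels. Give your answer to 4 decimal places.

h = (3 − 2)/6 = 0.166667.
Nodes x₀,…,x₆ = 2, 2.166667, 2.333333, 2.5, 2.666667, 2.833333, 3.
f(x) = -x³ - 3x² + 2: f₀=-18, f₁=-22.254630, f₂=-27.037037, f₃=-32.375, f₄=-38.296296, f₅=-44.828704, f₆=-52.
(h/2)·[f₀ + 2f₁ + 2f₂ + 2f₃ + 2f₄ + 2f₅ + f₆] = 0.083333·(-399.583333) = -33.2986.

-33.2986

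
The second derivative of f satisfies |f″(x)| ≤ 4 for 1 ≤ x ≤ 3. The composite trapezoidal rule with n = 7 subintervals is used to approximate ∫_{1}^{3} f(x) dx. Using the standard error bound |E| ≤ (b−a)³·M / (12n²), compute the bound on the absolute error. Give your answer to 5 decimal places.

0.05442

|E| ≤ (2)³·4 / (12·7²) = 32/588 = 0.05442.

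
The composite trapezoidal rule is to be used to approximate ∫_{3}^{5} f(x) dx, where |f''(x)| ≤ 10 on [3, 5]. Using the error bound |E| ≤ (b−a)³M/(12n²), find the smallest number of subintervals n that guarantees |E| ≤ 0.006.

34

Need 80/(12n²) ≤ 0.006.
n² ≥ 80/(12·0.006) = 1111.11 ⇒ n ≥ 33.3333, so the smallest n is 34.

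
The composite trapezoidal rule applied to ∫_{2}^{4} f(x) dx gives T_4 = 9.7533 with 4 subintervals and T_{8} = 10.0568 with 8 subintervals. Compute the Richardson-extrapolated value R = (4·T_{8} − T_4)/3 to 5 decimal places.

10.15797

R = (4·T_{8} − T_4) / 3 = (4·10.0568 − 9.7533)/3 = (30.4739)/3 = 10.15797.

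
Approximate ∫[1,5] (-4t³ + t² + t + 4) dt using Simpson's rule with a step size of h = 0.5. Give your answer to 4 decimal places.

-554.6667

h = (5 − 1)/8 = 0.5.
Nodes t₀,…,t₈ = 1, 1.5, 2, 2.5, 3, 3.5, 4, 4.5, 5.
f(t) = -4t³ + t² + t + 4: f₀=2, f₁=-5.75, f₂=-22, f₃=-49.75, f₄=-92, f₅=-151.75, f₆=-232, f₇=-335.75, f₈=-466.
(h/3)·[f₀ + 4f₁ + 2f₂ + 4f₃ + 2f₄ + 4f₅ + 2f₆ + 4f₇ + f₈] = 0.166667·(-3328) = -554.6667.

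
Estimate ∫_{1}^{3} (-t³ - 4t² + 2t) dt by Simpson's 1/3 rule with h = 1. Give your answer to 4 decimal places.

-46.6667

h = (3 − 1)/2 = 1.
Nodes t₀,…,t₂ = 1, 2, 3.
f(t) = -t³ - 4t² + 2t: f₀=-3, f₁=-20, f₂=-57.
(h/3)·[f₀ + 4f₁ + f₂] = 0.333333·(-140) = -46.6667.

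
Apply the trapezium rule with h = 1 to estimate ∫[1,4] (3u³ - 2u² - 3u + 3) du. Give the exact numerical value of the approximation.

146

h = (4 − 1)/3 = 1.
Nodes u₀,…,u₃ = 1, 2, 3, 4.
f(u) = 3u³ - 2u² - 3u + 3: f₀=1, f₁=13, f₂=57, f₃=151.
(h/2)·[f₀ + 2f₁ + 2f₂ + f₃] = 0.5·(292) = 146.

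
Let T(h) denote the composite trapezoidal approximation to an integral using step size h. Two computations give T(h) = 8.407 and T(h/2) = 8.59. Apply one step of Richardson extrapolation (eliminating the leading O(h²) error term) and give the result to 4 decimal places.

8.6510

R = (4·T(h/2) − T(h)) / 3 = (4·8.59 − 8.407)/3 = (25.953)/3 = 8.6510.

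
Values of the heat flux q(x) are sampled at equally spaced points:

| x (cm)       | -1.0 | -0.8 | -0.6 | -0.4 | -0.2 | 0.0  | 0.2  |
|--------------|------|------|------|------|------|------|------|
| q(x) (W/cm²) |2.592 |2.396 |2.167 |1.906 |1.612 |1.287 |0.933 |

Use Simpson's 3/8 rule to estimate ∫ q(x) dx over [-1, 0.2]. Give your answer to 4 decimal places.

2.2292

h = 0.2, n = 6.
(3h/8)·[y₀ + 3y₁ + 3y₂ + 2y₃ + 3y₄ + 3y₅ + y₆] = 0.075·(29.723) = 2.2292.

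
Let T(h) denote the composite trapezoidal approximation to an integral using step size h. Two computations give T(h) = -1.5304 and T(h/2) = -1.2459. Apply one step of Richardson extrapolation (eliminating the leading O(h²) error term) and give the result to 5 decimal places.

-1.15107

R = (4·T(h/2) − T(h)) / 3 = (4·(-1.2459) − (-1.5304))/3 = (-3.4532)/3 = -1.15107.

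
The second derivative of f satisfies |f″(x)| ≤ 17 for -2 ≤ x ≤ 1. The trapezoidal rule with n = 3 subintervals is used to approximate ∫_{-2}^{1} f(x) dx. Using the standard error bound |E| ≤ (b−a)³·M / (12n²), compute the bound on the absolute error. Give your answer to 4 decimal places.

4.2500

|E| ≤ (3)³·17 / (12·3²) = 459/108 = 4.2500.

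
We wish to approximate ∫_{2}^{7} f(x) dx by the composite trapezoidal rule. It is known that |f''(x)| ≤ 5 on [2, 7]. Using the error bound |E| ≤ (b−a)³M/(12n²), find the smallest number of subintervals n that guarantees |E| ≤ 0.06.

30

Need 625/(12n²) ≤ 0.06.
n² ≥ 625/(12·0.06) = 868.056 ⇒ n ≥ 29.4628, so the smallest n is 30.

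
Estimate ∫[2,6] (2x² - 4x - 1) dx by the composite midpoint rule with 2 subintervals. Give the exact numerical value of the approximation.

68

h = (6 − 2)/2 = 2.
Midpoints m₁,…,m₂ = 3, 5.
f(m₁)=5, f(m₂)=29.
h·[f(m₁) + f(m₂)] = 2·(34) = 68.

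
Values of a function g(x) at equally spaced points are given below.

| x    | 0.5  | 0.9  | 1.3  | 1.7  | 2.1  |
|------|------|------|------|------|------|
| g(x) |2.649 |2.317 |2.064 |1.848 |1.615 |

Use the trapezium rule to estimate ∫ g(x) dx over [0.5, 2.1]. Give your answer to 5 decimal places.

3.34440

h = 0.4, n = 4.
(h/2)·[y₀ + 2y₁ + 2y₂ + 2y₃ + y₄] = 0.2·(16.722) = 3.34440.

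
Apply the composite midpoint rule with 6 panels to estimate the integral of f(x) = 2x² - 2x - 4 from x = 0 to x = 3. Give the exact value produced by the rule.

-3.125

h = (3 − 0)/6 = 0.5.
Midpoints m₁,…,m₆ = 0.25, 0.75, 1.25, 1.75, 2.25, 2.75.
f(m₁)=-4.375, f(m₂)=-4.375, f(m₃)=-3.375, f(m₄)=-1.375, f(m₅)=1.625, f(m₆)=5.625.
h·[f(m₁) + f(m₂) + f(m₃) + f(m₄) + f(m₅) + f(m₆)] = 0.5·(-6.25) = -3.125.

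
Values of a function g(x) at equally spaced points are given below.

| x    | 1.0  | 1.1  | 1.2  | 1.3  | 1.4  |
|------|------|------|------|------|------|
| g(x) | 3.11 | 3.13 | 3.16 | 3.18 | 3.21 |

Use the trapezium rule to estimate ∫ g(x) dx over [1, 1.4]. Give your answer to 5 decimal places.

h = 0.1, n = 4.
(h/2)·[y₀ + 2y₁ + 2y₂ + 2y₃ + y₄] = 0.05·(25.26) = 1.26300.

1.26300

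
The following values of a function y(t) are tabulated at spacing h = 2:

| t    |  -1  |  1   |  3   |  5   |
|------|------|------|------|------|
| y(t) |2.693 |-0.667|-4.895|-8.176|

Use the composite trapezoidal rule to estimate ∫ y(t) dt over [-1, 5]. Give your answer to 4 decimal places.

-16.6070

h = 2, n = 3.
(h/2)·[y₀ + 2y₁ + 2y₂ + y₃] = 1·(-16.607) = -16.6070.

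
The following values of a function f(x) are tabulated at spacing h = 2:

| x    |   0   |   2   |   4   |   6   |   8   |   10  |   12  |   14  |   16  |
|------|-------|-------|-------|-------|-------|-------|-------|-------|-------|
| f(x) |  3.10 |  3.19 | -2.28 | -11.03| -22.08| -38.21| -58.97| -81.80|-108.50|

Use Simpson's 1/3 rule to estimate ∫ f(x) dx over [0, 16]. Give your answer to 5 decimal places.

-522.30667

h = 2, n = 8.
(h/3)·[y₀ + 4y₁ + 2y₂ + 4y₃ + 2y₄ + 4y₅ + 2y₆ + 4y₇ + y₈] = 0.666667·(-783.46) = -522.30667.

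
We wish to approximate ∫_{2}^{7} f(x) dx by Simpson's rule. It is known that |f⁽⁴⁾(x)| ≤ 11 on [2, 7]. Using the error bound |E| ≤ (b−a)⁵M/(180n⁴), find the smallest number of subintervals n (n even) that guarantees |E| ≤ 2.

Need 34375/(180n⁴) ≤ 2.
n⁴ ≥ 34375/(180·2) = 95.4861 ⇒ n ≥ 3.1260, so the smallest even n is 4. (n must be even for Simpson's rule.)

4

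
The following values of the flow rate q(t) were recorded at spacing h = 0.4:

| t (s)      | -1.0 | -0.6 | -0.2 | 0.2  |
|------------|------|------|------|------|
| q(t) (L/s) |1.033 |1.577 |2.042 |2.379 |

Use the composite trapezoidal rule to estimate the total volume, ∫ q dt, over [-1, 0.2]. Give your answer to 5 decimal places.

h = 0.4, n = 3.
(h/2)·[y₀ + 2y₁ + 2y₂ + y₃] = 0.2·(10.650) = 2.13000.

2.13000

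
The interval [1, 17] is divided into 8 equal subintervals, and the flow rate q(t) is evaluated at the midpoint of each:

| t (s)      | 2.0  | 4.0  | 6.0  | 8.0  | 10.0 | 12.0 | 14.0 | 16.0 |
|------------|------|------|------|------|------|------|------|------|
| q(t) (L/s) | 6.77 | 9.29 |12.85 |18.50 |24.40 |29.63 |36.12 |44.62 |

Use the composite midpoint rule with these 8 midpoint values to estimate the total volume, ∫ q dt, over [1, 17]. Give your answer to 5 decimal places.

h = 2, n = 8.
h·[y(m₁) + y(m₂) + y(m₃) + y(m₄) + y(m₅) + y(m₆) + y(m₇) + y(m₈)] = 2·(182.18) = 364.36000.

364.36000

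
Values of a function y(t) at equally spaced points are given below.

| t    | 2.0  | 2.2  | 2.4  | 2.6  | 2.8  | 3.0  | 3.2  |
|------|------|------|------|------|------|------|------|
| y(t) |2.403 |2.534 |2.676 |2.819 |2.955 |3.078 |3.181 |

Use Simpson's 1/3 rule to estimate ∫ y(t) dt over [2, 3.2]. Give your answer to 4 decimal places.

3.3713

h = 0.2, n = 6.
(h/3)·[y₀ + 4y₁ + 2y₂ + 4y₃ + 2y₄ + 4y₅ + y₆] = 0.066667·(50.570) = 3.3713.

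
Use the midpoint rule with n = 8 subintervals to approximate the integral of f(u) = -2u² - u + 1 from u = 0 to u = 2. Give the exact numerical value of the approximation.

h = (2 − 0)/8 = 0.25.
Midpoints m₁,…,m₈ = 0.125, 0.375, 0.625, 0.875, 1.125, 1.375, 1.625, 1.875.
f(m₁)=0.84375, f(m₂)=0.34375, f(m₃)=-0.40625, f(m₄)=-1.40625, f(m₅)=-2.65625, f(m₆)=-4.15625, f(m₇)=-5.90625, f(m₈)=-7.90625.
h·[f(m₁) + f(m₂) + f(m₃) + f(m₄) + f(m₅) + f(m₆) + f(m₇) + f(m₈)] = 0.25·(-21.25) = -5.3125.

-5.3125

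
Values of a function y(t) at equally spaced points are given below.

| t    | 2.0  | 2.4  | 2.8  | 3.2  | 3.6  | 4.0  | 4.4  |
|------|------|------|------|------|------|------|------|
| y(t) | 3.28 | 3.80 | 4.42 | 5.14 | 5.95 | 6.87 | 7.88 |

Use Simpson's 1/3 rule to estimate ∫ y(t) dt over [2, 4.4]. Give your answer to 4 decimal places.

h = 0.4, n = 6.
(h/3)·[y₀ + 4y₁ + 2y₂ + 4y₃ + 2y₄ + 4y₅ + y₆] = 0.133333·(95.14) = 12.6853.

12.6853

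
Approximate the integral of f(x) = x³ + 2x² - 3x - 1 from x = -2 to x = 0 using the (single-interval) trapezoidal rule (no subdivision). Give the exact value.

T = (b−a)/2 · [f(-2) + f(0)] = 1·[5 + (-1)] = 4.

4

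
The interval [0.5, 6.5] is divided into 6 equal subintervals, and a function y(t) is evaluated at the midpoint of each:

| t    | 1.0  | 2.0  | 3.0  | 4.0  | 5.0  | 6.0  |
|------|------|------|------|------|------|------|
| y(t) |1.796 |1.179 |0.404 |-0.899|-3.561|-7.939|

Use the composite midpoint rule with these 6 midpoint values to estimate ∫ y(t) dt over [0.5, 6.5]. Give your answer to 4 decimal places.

h = 1, n = 6.
h·[y(m₁) + y(m₂) + y(m₃) + y(m₄) + y(m₅) + y(m₆)] = 1·(-9.020) = -9.0200.

-9.0200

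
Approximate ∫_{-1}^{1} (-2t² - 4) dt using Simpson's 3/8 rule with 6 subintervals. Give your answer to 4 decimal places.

h = (1 − (-1))/6 = 0.333333.
Nodes t₀,…,t₆ = -1, -0.666667, -0.333333, 0, 0.333333, 0.666667, 1.
f(t) = -2t² - 4: f₀=-6, f₁=-4.888889, f₂=-4.222222, f₃=-4, f₄=-4.222222, f₅=-4.888889, f₆=-6.
(3h/8)·[f₀ + 3f₁ + 3f₂ + 2f₃ + 3f₄ + 3f₅ + f₆] = 0.125·(-74.666667) = -9.3333.

-9.3333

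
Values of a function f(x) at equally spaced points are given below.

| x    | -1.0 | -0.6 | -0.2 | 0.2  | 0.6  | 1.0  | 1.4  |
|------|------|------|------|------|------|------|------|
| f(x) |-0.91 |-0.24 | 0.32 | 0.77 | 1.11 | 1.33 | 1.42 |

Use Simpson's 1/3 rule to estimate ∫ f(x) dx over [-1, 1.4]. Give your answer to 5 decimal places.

h = 0.4, n = 6.
(h/3)·[y₀ + 4y₁ + 2y₂ + 4y₃ + 2y₄ + 4y₅ + y₆] = 0.133333·(10.81) = 1.44133.

1.44133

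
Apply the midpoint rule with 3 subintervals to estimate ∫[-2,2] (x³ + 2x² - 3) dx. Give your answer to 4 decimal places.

h = (2 − (-2))/3 = 1.333333.
Midpoints m₁,…,m₃ = -1.333333, 0, 1.333333.
f(m₁)=-1.814815, f(m₂)=-3, f(m₃)=2.925926.
h·[f(m₁) + f(m₂) + f(m₃)] = 1.333333·(-1.888889) = -2.5185.

-2.5185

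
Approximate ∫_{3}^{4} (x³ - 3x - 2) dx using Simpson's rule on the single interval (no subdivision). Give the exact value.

31.25

S = (b−a)/6 · [f(3) + 4f(3.5) + f(4)] = 0.166667·[16 + 4·30.375 + 50] = 31.25.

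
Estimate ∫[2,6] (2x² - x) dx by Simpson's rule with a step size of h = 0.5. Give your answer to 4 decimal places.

h = (6 − 2)/8 = 0.5.
Nodes x₀,…,x₈ = 2, 2.5, 3, 3.5, 4, 4.5, 5, 5.5, 6.
f(x) = 2x² - x: f₀=6, f₁=10, f₂=15, f₃=21, f₄=28, f₅=36, f₆=45, f₇=55, f₈=66.
(h/3)·[f₀ + 4f₁ + 2f₂ + 4f₃ + 2f₄ + 4f₅ + 2f₆ + 4f₇ + f₈] = 0.166667·(736) = 122.6667.

122.6667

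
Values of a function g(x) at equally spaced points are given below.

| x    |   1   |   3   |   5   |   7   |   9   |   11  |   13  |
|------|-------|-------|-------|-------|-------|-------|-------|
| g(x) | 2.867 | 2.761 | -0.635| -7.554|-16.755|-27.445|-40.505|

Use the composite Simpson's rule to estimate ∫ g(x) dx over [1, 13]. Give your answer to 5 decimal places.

h = 2, n = 6.
(h/3)·[y₀ + 4y₁ + 2y₂ + 4y₃ + 2y₄ + 4y₅ + y₆] = 0.666667·(-201.370) = -134.24667.

-134.24667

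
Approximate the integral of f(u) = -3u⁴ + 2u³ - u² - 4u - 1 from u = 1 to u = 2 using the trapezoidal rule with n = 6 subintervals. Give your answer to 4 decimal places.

h = (2 − 1)/6 = 0.166667.
Nodes u₀,…,u₆ = 1, 1.166667, 1.333333, 1.5, 1.666667, 1.833333, 2.
f(u) = -3u⁴ + 2u³ - u² - 4u - 1: f₀=-7, f₁=-9.409722, f₂=-12.851852, f₃=-17.6875, f₄=-24.333333, f₅=-33.261574, f₆=-45.
(h/2)·[f₀ + 2f₁ + 2f₂ + 2f₃ + 2f₄ + 2f₅ + f₆] = 0.083333·(-247.087963) = -20.5907.

-20.5907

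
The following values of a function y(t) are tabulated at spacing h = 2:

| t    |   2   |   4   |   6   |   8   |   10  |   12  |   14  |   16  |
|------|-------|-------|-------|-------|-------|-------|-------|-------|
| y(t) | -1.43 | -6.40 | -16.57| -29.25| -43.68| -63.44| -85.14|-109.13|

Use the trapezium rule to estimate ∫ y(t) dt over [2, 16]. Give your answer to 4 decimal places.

-599.5200

h = 2, n = 7.
(h/2)·[y₀ + 2y₁ + 2y₂ + 2y₃ + 2y₄ + 2y₅ + 2y₆ + y₇] = 1·(-599.52) = -599.5200.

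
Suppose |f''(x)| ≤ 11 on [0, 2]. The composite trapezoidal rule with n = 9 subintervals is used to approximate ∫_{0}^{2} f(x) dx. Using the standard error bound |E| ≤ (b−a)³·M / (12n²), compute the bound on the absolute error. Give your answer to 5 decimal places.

0.09053

|E| ≤ (2)³·11 / (12·9²) = 88/972 = 0.09053.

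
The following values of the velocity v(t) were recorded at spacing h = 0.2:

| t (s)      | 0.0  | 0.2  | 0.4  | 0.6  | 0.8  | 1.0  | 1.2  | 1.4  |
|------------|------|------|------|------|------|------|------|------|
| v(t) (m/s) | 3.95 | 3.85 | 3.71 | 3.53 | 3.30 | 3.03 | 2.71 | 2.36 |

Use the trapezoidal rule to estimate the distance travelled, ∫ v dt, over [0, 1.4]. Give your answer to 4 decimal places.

h = 0.2, n = 7.
(h/2)·[y₀ + 2y₁ + 2y₂ + 2y₃ + 2y₄ + 2y₅ + 2y₆ + y₇] = 0.1·(46.57) = 4.6570.

4.6570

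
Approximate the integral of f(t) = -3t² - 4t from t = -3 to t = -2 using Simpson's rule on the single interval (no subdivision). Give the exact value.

-9

S = (b−a)/6 · [f(-3) + 4f(-2.5) + f(-2)] = 0.166667·[(-15) + 4·(-8.75) + (-4)] = -9.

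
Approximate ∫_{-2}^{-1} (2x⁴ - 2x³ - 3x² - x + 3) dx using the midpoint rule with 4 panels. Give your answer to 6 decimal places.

17.223145

h = (-1 − (-2))/4 = 0.25.
Midpoints m₁,…,m₄ = -1.875, -1.625, -1.375, -1.125.
f(m₁)=32.23095703125, f(m₂)=19.23095703125, f(m₃)=11.05126953125, f(m₄)=6.37939453125.
h·[f(m₁) + f(m₂) + f(m₃) + f(m₄)] = 0.25·(68.892578125) = 17.223145.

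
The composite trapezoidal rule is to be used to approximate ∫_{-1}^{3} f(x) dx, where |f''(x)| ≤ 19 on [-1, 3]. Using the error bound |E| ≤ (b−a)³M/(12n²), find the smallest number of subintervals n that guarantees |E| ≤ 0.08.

Need 1216/(12n²) ≤ 0.08.
n² ≥ 1216/(12·0.08) = 1266.67 ⇒ n ≥ 35.5903, so the smallest n is 36.

36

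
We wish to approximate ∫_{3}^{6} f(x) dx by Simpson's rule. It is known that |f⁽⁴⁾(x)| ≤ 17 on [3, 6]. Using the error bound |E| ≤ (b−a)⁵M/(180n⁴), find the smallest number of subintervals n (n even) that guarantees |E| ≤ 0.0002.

Need 4131/(180n⁴) ≤ 0.0002.
n⁴ ≥ 4131/(180·0.0002) = 114750 ⇒ n ≥ 18.4051, so the smallest even n is 20. (n must be even for Simpson's rule.)

20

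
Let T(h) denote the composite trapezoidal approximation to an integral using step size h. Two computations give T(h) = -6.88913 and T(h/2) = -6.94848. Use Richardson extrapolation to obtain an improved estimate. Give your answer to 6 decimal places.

R = (4·T(h/2) − T(h)) / 3 = (4·(-6.94848) − (-6.88913))/3 = (-20.90479)/3 = -6.968263.

-6.968263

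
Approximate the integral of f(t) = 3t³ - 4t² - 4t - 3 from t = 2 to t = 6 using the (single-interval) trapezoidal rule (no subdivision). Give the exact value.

948

T = (b−a)/2 · [f(2) + f(6)] = 2·[(-3) + 477] = 948.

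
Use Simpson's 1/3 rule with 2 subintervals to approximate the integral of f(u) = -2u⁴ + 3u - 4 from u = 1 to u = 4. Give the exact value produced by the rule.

h = (4 − 1)/2 = 1.5.
Nodes u₀,…,u₂ = 1, 2.5, 4.
f(u) = -2u⁴ + 3u - 4: f₀=-3, f₁=-74.625, f₂=-504.
(h/3)·[f₀ + 4f₁ + f₂] = 0.5·(-805.5) = -402.75.

-402.75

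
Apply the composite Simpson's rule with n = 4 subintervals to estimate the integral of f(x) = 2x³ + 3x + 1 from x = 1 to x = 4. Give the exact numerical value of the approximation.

153

h = (4 − 1)/4 = 0.75.
Nodes x₀,…,x₄ = 1, 1.75, 2.5, 3.25, 4.
f(x) = 2x³ + 3x + 1: f₀=6, f₁=16.96875, f₂=39.75, f₃=79.40625, f₄=141.
(h/3)·[f₀ + 4f₁ + 2f₂ + 4f₃ + f₄] = 0.25·(612) = 153.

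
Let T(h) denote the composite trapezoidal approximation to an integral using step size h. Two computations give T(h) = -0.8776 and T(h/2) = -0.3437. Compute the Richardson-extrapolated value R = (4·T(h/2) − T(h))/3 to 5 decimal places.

-0.16573

R = (4·T(h/2) − T(h)) / 3 = (4·(-0.3437) − (-0.8776))/3 = (-0.4972)/3 = -0.16573.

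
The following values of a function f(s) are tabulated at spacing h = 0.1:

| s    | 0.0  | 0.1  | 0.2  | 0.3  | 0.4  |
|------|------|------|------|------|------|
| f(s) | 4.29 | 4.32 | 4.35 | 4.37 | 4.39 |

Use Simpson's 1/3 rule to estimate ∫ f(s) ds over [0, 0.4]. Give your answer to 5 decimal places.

h = 0.1, n = 4.
(h/3)·[y₀ + 4y₁ + 2y₂ + 4y₃ + y₄] = 0.033333·(52.14) = 1.73800.

1.73800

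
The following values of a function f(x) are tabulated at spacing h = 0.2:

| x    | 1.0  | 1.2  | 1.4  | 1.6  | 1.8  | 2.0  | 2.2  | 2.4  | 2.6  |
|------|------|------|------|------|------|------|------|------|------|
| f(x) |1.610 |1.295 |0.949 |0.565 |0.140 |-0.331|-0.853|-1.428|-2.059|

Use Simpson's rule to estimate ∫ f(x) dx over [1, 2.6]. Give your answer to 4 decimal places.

h = 0.2, n = 8.
(h/3)·[y₀ + 4y₁ + 2y₂ + 4y₃ + 2y₄ + 4y₅ + 2y₆ + 4y₇ + y₈] = 0.066667·(0.427) = 0.0285.

0.0285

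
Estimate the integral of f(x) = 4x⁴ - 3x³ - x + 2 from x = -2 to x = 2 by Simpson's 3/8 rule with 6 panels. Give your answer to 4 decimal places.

60.1481

h = (2 − (-2))/6 = 0.666667.
Nodes x₀,…,x₆ = -2, -1.333333, -0.666667, 0, 0.666667, 1.333333, 2.
f(x) = 4x⁴ - 3x³ - x + 2: f₀=92, f₁=23.086420, f₂=4.345679, f₃=2, f₄=1.234568, f₅=6.197531, f₆=40.
(3h/8)·[f₀ + 3f₁ + 3f₂ + 2f₃ + 3f₄ + 3f₅ + f₆] = 0.25·(240.592593) = 60.1481.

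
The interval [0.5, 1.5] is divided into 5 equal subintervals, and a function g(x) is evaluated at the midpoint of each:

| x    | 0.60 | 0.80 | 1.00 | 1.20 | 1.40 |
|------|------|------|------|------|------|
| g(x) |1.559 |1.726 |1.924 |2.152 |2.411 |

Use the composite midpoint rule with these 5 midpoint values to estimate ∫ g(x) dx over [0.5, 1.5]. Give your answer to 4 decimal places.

h = 0.2, n = 5.
h·[y(m₁) + y(m₂) + y(m₃) + y(m₄) + y(m₅)] = 0.2·(9.772) = 1.9544.

1.9544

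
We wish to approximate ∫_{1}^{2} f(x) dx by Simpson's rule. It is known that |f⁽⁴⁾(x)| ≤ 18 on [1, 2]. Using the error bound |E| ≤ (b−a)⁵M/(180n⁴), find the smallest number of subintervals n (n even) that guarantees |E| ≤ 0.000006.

12

Need 18/(180n⁴) ≤ 0.000006.
n⁴ ≥ 18/(180·0.000006) = 16666.7 ⇒ n ≥ 11.3622, so the smallest even n is 12. (n must be even for Simpson's rule.)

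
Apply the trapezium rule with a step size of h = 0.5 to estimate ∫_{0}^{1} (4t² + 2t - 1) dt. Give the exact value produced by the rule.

1.5

h = (1 − 0)/2 = 0.5.
Nodes t₀,…,t₂ = 0, 0.5, 1.
f(t) = 4t² + 2t - 1: f₀=-1, f₁=1, f₂=5.
(h/2)·[f₀ + 2f₁ + f₂] = 0.25·(6) = 1.5.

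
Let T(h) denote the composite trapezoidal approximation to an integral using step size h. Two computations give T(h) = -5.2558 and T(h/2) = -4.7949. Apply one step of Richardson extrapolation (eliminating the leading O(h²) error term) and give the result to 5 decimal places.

R = (4·T(h/2) − T(h)) / 3 = (4·(-4.7949) − (-5.2558))/3 = (-13.9238)/3 = -4.64127.

-4.64127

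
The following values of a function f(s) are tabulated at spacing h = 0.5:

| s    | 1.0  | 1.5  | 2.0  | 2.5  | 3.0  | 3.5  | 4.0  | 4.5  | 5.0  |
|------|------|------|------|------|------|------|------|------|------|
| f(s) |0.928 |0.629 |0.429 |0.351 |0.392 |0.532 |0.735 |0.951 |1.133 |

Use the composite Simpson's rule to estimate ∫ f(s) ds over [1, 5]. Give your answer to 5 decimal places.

h = 0.5, n = 8.
(h/3)·[y₀ + 4y₁ + 2y₂ + 4y₃ + 2y₄ + 4y₅ + 2y₆ + 4y₇ + y₈] = 0.166667·(15.025) = 2.50417.

2.50417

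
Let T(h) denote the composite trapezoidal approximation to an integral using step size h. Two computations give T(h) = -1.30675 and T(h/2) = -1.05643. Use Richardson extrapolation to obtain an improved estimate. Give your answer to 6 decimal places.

R = (4·T(h/2) − T(h)) / 3 = (4·(-1.05643) − (-1.30675))/3 = (-2.91897)/3 = -0.972990.

-0.972990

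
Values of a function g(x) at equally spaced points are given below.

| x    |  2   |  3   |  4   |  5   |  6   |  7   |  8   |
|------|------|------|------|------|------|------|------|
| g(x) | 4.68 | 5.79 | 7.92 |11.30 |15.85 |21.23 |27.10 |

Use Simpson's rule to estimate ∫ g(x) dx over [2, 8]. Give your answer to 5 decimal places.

77.53333

h = 1, n = 6.
(h/3)·[y₀ + 4y₁ + 2y₂ + 4y₃ + 2y₄ + 4y₅ + y₆] = 0.333333·(232.60) = 77.53333.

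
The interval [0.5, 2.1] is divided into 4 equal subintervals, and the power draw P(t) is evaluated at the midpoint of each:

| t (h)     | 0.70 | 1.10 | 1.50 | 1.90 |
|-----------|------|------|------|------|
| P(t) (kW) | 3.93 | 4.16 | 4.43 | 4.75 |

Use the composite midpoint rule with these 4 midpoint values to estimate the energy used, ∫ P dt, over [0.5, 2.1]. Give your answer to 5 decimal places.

6.90800

h = 0.4, n = 4.
h·[y(m₁) + y(m₂) + y(m₃) + y(m₄)] = 0.4·(17.27) = 6.90800.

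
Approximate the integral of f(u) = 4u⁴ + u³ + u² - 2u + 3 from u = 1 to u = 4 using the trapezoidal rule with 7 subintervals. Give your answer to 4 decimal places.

913.3457

h = (4 − 1)/7 = 0.428571.
Nodes u₀,…,u₇ = 1, 1.428571, 1.857143, 2.285714, 2.714286, 3.142857, 3.571429, 4.
f(u) = 4u⁴ + u³ + u² - 2u + 3: f₀=7, f₁=21.758850, f₂=56.721783, f₃=124.775927, f₄=242.047064, f₅=427.899625, f₆=704.936693, f₇=1099.
(h/2)·[f₀ + 2f₁ + 2f₂ + 2f₃ + 2f₄ + 2f₅ + 2f₆ + f₇] = 0.214286·(4262.279883) = 913.3457.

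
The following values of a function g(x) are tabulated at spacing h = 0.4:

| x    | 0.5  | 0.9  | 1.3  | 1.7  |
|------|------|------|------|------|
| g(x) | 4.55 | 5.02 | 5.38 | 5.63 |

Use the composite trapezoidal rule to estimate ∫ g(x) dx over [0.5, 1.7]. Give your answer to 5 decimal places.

h = 0.4, n = 3.
(h/2)·[y₀ + 2y₁ + 2y₂ + y₃] = 0.2·(30.98) = 6.19600.

6.19600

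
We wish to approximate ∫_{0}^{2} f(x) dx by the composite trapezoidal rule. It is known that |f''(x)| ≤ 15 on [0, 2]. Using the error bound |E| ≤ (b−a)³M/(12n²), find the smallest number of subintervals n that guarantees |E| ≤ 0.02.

23

Need 120/(12n²) ≤ 0.02.
n² ≥ 120/(12·0.02) = 500 ⇒ n ≥ 22.3607, so the smallest n is 23.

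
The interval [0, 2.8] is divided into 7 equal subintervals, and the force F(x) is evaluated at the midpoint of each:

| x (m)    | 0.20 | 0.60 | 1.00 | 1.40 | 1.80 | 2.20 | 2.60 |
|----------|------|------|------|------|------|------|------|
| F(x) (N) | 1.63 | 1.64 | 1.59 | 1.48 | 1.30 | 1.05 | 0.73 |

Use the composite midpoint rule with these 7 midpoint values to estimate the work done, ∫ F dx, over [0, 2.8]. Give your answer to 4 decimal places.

3.7680

h = 0.4, n = 7.
h·[y(m₁) + y(m₂) + y(m₃) + y(m₄) + y(m₅) + y(m₆) + y(m₇)] = 0.4·(9.42) = 3.7680.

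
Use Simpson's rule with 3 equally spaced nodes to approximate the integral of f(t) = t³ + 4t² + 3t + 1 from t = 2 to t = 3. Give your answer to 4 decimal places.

50.0833

h = (3 − 2)/2 = 0.5.
Nodes t₀,…,t₂ = 2, 2.5, 3.
f(t) = t³ + 4t² + 3t + 1: f₀=31, f₁=49.125, f₂=73.
(h/3)·[f₀ + 4f₁ + f₂] = 0.166667·(300.5) = 50.0833.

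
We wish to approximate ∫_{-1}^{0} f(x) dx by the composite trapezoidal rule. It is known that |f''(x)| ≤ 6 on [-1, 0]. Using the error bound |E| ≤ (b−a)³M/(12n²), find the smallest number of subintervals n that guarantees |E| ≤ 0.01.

8

Need 6/(12n²) ≤ 0.01.
n² ≥ 6/(12·0.01) = 50 ⇒ n ≥ 7.0711, so the smallest n is 8.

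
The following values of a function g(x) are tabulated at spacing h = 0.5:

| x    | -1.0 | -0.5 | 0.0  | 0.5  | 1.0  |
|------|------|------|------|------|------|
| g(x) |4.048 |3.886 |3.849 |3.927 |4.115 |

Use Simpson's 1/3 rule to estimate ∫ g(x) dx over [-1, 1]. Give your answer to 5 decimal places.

7.85217

h = 0.5, n = 4.
(h/3)·[y₀ + 4y₁ + 2y₂ + 4y₃ + y₄] = 0.166667·(47.113) = 7.85217.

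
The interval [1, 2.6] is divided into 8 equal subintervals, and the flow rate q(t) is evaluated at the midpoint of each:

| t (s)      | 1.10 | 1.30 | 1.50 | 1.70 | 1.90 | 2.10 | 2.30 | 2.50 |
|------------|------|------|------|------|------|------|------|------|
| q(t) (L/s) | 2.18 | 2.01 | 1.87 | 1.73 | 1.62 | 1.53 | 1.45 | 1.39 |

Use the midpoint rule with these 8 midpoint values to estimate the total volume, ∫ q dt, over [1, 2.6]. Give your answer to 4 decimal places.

h = 0.2, n = 8.
h·[y(m₁) + y(m₂) + y(m₃) + y(m₄) + y(m₅) + y(m₆) + y(m₇) + y(m₈)] = 0.2·(13.78) = 2.7560.

2.7560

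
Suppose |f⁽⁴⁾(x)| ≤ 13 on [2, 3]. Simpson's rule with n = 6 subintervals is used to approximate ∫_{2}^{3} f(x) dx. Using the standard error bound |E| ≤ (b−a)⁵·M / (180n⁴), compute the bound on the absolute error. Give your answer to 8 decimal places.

0.00005573

|E| ≤ (1)⁵·13 / (180·6⁴) = 13/233280 = 0.00005573.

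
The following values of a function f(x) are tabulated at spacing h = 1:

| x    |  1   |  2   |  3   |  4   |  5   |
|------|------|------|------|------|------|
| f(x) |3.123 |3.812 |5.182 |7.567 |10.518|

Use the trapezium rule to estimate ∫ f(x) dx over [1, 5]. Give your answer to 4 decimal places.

h = 1, n = 4.
(h/2)·[y₀ + 2y₁ + 2y₂ + 2y₃ + y₄] = 0.5·(46.763) = 23.3815.

23.3815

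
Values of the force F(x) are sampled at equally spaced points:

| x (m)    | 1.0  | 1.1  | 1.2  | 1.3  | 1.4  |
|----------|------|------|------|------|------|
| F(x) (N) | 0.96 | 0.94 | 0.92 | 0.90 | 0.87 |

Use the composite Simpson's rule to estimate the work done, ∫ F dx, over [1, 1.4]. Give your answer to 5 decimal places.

h = 0.1, n = 4.
(h/3)·[y₀ + 4y₁ + 2y₂ + 4y₃ + y₄] = 0.033333·(11.03) = 0.36767.

0.36767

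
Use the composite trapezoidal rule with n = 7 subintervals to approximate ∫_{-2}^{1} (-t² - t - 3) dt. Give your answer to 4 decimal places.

h = (1 − (-2))/7 = 0.428571.
Nodes t₀,…,t₇ = -2, -1.571429, -1.142857, -0.714286, -0.285714, 0.142857, 0.571429, 1.
f(t) = -t² - t - 3: f₀=-5, f₁=-3.897959, f₂=-3.163265, f₃=-2.795918, f₄=-2.795918, f₅=-3.163265, f₆=-3.897959, f₇=-5.
(h/2)·[f₀ + 2f₁ + 2f₂ + 2f₃ + 2f₄ + 2f₅ + 2f₆ + f₇] = 0.214286·(-49.428571) = -10.5918.

-10.5918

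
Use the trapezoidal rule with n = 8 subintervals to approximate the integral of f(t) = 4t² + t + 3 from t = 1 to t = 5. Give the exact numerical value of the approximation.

190

h = (5 − 1)/8 = 0.5.
Nodes t₀,…,t₈ = 1, 1.5, 2, 2.5, 3, 3.5, 4, 4.5, 5.
f(t) = 4t² + t + 3: f₀=8, f₁=13.5, f₂=21, f₃=30.5, f₄=42, f₅=55.5, f₆=71, f₇=88.5, f₈=108.
(h/2)·[f₀ + 2f₁ + 2f₂ + 2f₃ + 2f₄ + 2f₅ + 2f₆ + 2f₇ + f₈] = 0.25·(760) = 190.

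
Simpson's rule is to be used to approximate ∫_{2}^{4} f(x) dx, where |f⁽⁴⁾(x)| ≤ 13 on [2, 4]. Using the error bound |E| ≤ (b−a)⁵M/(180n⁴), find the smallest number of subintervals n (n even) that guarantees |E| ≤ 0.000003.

30

Need 416/(180n⁴) ≤ 0.000003.
n⁴ ≥ 416/(180·0.000003) = 770370 ⇒ n ≥ 29.6261, so the smallest even n is 30. (n must be even for Simpson's rule.)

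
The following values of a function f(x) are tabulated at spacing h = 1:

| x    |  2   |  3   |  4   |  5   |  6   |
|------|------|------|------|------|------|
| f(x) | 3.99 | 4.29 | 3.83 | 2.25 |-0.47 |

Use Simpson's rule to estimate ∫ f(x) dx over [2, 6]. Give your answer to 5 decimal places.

h = 1, n = 4.
(h/3)·[y₀ + 4y₁ + 2y₂ + 4y₃ + y₄] = 0.333333·(37.34) = 12.44667.

12.44667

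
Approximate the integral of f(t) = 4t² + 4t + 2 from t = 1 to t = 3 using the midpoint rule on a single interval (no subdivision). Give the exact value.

52

M = (b−a)·f(2) = 2·(26) = 52.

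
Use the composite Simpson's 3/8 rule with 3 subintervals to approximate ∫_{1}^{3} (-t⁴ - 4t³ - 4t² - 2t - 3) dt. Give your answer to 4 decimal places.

h = (3 − 1)/3 = 0.666667.
Nodes t₀,…,t₃ = 1, 1.666667, 2.333333, 3.
f(t) = -t⁴ - 4t³ - 4t² - 2t - 3: f₀=-14, f₁=-43.679012, f₂=-109.901235, f₃=-234.
(3h/8)·[f₀ + 3f₁ + 3f₂ + f₃] = 0.25·(-708.740741) = -177.1852.

-177.1852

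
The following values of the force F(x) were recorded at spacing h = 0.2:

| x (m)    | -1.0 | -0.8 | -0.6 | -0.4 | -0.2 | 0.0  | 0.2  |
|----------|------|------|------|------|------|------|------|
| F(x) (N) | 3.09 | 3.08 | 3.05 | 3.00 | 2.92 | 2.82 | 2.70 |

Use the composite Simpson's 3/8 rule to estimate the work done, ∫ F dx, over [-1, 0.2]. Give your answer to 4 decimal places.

h = 0.2, n = 6.
(3h/8)·[y₀ + 3y₁ + 3y₂ + 2y₃ + 3y₄ + 3y₅ + y₆] = 0.075·(47.40) = 3.5550.

3.5550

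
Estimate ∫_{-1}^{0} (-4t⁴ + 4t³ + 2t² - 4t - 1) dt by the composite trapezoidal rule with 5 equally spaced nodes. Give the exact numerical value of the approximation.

-0.2578125

h = (0 − (-1))/4 = 0.25.
Nodes t₀,…,t₄ = -1, -0.75, -0.5, -0.25, 0.
f(t) = -4t⁴ + 4t³ + 2t² - 4t - 1: f₀=-3, f₁=0.171875, f₂=0.75, f₃=0.046875, f₄=-1.
(h/2)·[f₀ + 2f₁ + 2f₂ + 2f₃ + f₄] = 0.125·(-2.0625) = -0.2578125.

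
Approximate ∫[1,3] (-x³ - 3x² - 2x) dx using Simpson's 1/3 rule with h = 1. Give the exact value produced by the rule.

-54

h = (3 − 1)/2 = 1.
Nodes x₀,…,x₂ = 1, 2, 3.
f(x) = -x³ - 3x² - 2x: f₀=-6, f₁=-24, f₂=-60.
(h/3)·[f₀ + 4f₁ + f₂] = 0.333333·(-162) = -54.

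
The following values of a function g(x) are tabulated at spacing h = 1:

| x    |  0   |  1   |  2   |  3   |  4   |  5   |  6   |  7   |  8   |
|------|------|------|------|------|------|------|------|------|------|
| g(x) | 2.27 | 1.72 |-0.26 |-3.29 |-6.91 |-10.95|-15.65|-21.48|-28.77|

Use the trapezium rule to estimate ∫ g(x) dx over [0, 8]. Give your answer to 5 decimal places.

-70.07000

h = 1, n = 8.
(h/2)·[y₀ + 2y₁ + 2y₂ + 2y₃ + 2y₄ + 2y₅ + 2y₆ + 2y₇ + y₈] = 0.5·(-140.14) = -70.07000.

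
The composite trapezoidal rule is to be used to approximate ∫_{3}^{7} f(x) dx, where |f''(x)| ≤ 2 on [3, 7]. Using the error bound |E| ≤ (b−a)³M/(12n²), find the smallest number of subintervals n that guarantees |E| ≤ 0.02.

24

Need 128/(12n²) ≤ 0.02.
n² ≥ 128/(12·0.02) = 533.333 ⇒ n ≥ 23.0940, so the smallest n is 24.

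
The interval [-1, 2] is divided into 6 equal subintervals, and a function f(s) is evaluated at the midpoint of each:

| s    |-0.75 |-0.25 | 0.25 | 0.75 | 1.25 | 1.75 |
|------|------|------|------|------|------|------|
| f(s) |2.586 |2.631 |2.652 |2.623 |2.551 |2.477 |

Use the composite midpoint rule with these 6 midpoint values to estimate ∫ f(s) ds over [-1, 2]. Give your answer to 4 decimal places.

7.7600

h = 0.5, n = 6.
h·[y(m₁) + y(m₂) + y(m₃) + y(m₄) + y(m₅) + y(m₆)] = 0.5·(15.520) = 7.7600.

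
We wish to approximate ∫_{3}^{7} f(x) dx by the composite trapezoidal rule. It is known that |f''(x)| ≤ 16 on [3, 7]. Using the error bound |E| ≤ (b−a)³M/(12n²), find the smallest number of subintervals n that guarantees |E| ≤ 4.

5

Need 1024/(12n²) ≤ 4.
n² ≥ 1024/(12·4) = 21.3333 ⇒ n ≥ 4.6188, so the smallest n is 5.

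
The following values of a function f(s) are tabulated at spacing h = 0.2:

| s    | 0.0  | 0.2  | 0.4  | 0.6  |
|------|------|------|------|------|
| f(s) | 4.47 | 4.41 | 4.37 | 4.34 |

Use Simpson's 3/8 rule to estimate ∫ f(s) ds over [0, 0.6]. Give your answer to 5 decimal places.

2.63625

h = 0.2, n = 3.
(3h/8)·[y₀ + 3y₁ + 3y₂ + y₃] = 0.075·(35.15) = 2.63625.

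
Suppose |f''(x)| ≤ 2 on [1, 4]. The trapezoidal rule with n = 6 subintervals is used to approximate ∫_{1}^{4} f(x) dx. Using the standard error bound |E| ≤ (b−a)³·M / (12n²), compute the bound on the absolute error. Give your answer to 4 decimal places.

|E| ≤ (3)³·2 / (12·6²) = 54/432 = 0.1250.

0.1250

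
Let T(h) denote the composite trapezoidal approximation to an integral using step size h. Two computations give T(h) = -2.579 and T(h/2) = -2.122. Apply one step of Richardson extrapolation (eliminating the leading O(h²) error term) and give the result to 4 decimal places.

R = (4·T(h/2) − T(h)) / 3 = (4·(-2.122) − (-2.579))/3 = (-5.909)/3 = -1.9697.

-1.9697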